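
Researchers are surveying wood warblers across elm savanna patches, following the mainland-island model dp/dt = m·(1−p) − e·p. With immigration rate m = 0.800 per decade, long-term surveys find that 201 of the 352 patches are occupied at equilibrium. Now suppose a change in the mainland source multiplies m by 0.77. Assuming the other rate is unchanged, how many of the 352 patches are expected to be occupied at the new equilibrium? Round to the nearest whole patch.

178

Observed p* = 201/352 = 0.57102.
Balance m(1−p*) = e·p* gives e = m(1−p*)/p* = 0.800×0.42898/0.57102 = 0.60100.
New p* = m/(m+e) = 0.61600/(0.61600+0.60100) = 0.50616.
Expected occupied = 352 × 0.50616 = 178.17 ≈ 178.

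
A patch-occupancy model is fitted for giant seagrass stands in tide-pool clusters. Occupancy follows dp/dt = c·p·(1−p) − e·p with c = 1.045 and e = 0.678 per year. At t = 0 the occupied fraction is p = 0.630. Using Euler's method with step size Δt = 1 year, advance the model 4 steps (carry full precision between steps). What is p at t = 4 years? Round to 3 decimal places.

Update rule: p ← p + [c·p·(1−p) − e·p]·Δt with Δt = 1.
step 1: Δp = -0.18355, p = 0.44645
step 2: Δp = -0.04444, p = 0.40201
step 3: Δp = -0.02135, p = 0.38066
step 4: Δp = -0.01172, p = 0.36894

0.369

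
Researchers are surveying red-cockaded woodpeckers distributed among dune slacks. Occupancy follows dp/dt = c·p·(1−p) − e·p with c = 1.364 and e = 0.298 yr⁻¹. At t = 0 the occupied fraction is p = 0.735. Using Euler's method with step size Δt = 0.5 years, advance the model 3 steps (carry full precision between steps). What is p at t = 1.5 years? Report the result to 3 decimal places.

0.776

Update rule: p ← p + [c·p·(1−p) − e·p]·Δt with Δt = 0.5.
step 1: Δp = +0.02332, p = 0.75832
step 2: Δp = +0.01200, p = 0.77032
step 3: Δp = +0.00589, p = 0.77621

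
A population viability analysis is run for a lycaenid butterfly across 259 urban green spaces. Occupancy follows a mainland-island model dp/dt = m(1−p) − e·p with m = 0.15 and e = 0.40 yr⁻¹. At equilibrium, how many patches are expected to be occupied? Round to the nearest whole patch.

p* = m/(m+e) = 0.15/0.5500 = 0.2727.
Expected occupied patches = N × p* = 259 × 0.2727 = 70.64 ≈ 71.

71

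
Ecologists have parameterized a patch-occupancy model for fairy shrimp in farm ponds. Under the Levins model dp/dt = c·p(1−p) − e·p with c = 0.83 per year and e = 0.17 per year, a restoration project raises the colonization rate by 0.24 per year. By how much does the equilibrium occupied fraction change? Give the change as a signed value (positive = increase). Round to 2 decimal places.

0.05

Before: p* = 1 − 0.17/0.83 = 0.7952.
After the change, c = 1.07, e = 0.17, so p* = 1 − 0.17/1.07 = 0.8411.
Δp* = 0.8411 − 0.7952 = +0.0459.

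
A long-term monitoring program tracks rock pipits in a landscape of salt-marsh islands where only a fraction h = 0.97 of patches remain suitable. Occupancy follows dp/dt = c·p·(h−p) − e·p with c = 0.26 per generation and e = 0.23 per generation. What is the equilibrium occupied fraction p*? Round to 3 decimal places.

0.085

Setting dp/dt = 0 and dividing by p* gives c·(h−p*) = e.
So p* = h − e/c = 0.97 − 0.23/0.26 = 0.97 − 0.8846 = 0.0854.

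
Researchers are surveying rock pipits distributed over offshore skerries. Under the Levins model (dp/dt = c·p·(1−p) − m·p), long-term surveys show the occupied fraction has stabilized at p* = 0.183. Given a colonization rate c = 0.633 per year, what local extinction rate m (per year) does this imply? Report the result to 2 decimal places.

At equilibrium c(1−p*) = m.
m = 0.633 × (1 − 0.183) = 0.633 × 0.8170 = 0.5172.

0.52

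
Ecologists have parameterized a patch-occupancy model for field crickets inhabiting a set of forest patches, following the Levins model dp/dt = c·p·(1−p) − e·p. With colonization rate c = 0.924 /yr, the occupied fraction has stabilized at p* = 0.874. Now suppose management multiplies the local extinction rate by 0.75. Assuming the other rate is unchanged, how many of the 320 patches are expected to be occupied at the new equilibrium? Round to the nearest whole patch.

290

Balance c(1−p*) = e gives e = 0.924×(1 − 0.87400) = 0.11642.
New p* = 1 − e/c = 1 − 0.08732/0.92400 = 0.90550.
Expected occupied = 320 × 0.90550 = 289.76 ≈ 290.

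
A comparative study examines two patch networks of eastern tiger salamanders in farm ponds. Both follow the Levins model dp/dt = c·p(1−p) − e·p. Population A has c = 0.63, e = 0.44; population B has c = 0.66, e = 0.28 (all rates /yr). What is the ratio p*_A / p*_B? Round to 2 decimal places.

A: p*_A = 1 − 0.44/0.63 = 0.3016.
B: p*_B = 1 − 0.28/0.66 = 0.5758.
p*_A / p*_B = 0.3016/0.5758 = 0.5238.

0.52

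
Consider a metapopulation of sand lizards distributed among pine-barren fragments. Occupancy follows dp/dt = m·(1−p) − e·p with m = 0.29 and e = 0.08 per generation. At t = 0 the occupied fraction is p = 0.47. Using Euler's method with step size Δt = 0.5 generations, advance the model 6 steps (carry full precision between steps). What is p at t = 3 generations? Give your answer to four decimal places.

Update rule: p ← p + [m·(1−p) − e·p]·Δt with Δt = 0.5.
t = 0.5: p = 0.47000 + (+0.05805) = 0.52805
t = 1: p = 0.52805 + (+0.04731) = 0.57536
t = 1.5: p = 0.57536 + (+0.03856) = 0.61392
t = 2: p = 0.61392 + (+0.03142) = 0.64534
t = 2.5: p = 0.64534 + (+0.02561) = 0.67096
t = 3: p = 0.67096 + (+0.02087) = 0.69183

0.6918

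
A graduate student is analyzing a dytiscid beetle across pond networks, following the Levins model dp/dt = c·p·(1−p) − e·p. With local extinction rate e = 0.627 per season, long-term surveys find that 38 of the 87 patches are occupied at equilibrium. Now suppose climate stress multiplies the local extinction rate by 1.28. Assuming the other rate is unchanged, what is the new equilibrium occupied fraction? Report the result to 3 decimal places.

Observed p* = 38/87 = 0.43678.
Balance c(1−p*) = e gives c = e/(1 − 0.43678) = 0.627/0.56322 = 1.11324.
New p* = 1 − e/c = 1 − 0.80256/1.11324 = 0.27908.

0.279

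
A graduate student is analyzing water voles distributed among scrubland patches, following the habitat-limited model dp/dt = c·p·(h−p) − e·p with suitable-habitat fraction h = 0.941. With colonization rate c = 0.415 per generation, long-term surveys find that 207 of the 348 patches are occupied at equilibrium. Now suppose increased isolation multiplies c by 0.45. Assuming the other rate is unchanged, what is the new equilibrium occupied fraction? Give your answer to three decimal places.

Observed p* = 207/348 = 0.59483.
Balance c(h−p*) = e gives e = 0.415×(0.941 − 0.59483) = 0.14366.
New p* = 0.941 − e/c = 0.941 − 0.14366/0.18675 = 0.17174.

0.172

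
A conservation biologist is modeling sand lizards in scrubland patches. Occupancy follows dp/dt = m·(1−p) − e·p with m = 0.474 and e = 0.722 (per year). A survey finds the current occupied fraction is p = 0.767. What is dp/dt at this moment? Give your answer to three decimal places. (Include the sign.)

Colonization term: m·(1−p) = 0.474×0.2330 = 0.11044.
Extinction term: e·p = 0.55377.
dp/dt = 0.11044 − 0.55377 = -0.44333.

-0.443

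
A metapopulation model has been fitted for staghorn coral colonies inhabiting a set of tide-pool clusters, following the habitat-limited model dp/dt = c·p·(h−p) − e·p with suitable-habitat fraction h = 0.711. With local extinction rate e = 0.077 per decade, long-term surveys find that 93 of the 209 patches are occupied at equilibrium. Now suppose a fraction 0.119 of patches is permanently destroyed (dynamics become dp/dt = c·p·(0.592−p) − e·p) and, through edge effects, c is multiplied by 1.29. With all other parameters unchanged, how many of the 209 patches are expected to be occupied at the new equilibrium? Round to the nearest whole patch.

81

Observed p* = 93/209 = 0.44498.
Balance c(h−p*) = e gives c = e/(0.711 − 0.44498) = 0.077/0.26602 = 0.28945.
New p* = 0.592 − e/c = 0.592 − 0.07700/0.37339 = 0.38578.
Expected occupied = 209 × 0.38578 = 80.63 ≈ 81.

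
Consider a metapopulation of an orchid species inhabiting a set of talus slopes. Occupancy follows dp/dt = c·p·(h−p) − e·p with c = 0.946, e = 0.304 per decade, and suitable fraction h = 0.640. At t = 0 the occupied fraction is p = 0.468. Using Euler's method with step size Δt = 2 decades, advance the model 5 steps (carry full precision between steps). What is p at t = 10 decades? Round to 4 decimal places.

Update rule: p ← p + [c·p·(h−p) − e·p]·Δt with Δt = 2.
p: 0.46800 → 0.33575  (Δp = -0.13225)
p: 0.33575 → 0.32489  (Δp = -0.01087)
p: 0.32489 → 0.32105  (Δp = -0.00384)
p: 0.32105 → 0.31959  (Δp = -0.00146)
p: 0.31959 → 0.31902  (Δp = -0.00057)

0.3190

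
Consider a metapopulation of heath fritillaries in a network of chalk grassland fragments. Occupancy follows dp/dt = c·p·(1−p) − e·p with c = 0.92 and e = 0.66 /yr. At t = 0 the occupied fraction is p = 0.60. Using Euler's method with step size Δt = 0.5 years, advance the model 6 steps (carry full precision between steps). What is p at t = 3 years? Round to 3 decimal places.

Update rule: p ← p + [c·p·(1−p) − e·p]·Δt with Δt = 0.5.
t = 0.5: p = 0.60000 + (-0.08760) = 0.51240
t = 1: p = 0.51240 + (-0.05416) = 0.45824
t = 1.5: p = 0.45824 + (-0.03702) = 0.42122
t = 2: p = 0.42122 + (-0.02686) = 0.39436
t = 2.5: p = 0.39436 + (-0.02027) = 0.37409
t = 3: p = 0.37409 + (-0.01574) = 0.35835

0.358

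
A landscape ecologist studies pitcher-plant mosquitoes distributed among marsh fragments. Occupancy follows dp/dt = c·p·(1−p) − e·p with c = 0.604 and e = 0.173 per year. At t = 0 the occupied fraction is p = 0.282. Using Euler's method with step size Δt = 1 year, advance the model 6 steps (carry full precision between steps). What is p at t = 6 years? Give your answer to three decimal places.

0.654

Update rule: p ← p + [c·p·(1−p) − e·p]·Δt with Δt = 1.
t = 1: p = 0.28200 + (+0.07351) = 0.35551
t = 2: p = 0.35551 + (+0.07689) = 0.43240
t = 3: p = 0.43240 + (+0.07343) = 0.50583
t = 4: p = 0.50583 + (+0.06347) = 0.56930
t = 5: p = 0.56930 + (+0.04961) = 0.61891
t = 6: p = 0.61891 + (+0.03539) = 0.65430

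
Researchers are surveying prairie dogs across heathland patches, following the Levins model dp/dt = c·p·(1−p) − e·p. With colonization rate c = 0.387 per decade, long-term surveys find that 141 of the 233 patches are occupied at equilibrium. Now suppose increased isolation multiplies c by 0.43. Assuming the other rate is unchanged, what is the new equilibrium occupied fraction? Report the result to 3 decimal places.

0.082

Observed p* = 141/233 = 0.60515.
Balance c(1−p*) = e gives e = 0.387×(1 − 0.60515) = 0.15281.
New p* = 1 − e/c = 1 − 0.15281/0.16641 = 0.08173.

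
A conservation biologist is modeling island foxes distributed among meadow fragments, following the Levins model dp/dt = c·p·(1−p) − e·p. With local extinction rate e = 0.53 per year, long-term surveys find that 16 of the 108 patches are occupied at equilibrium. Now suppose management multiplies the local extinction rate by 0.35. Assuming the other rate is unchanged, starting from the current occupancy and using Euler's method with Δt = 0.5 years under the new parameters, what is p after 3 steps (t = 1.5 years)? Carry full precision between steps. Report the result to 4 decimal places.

Observed p* = 16/108 = 0.14815.
Balance c(1−p*) = e gives c = e/(1 − 0.14815) = 0.53/0.85185 = 0.62217.
Starting from p₀ = 0.14815; update p ← p + (dp/dt)·Δt with the new parameters.
p: 0.14815 → 0.17367  (Δp = +0.02552)
p: 0.17367 → 0.20220  (Δp = +0.02854)
p: 0.20220 → 0.23363  (Δp = +0.03143)

0.2336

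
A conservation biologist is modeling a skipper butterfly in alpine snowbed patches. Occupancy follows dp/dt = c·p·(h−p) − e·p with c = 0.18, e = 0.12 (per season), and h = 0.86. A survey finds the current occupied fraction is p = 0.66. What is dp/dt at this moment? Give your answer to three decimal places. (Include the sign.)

-0.055

Colonization term: c·p·(h−p) = 0.18×0.66×0.2000 = 0.02376.
Extinction term: e·p = 0.07920.
dp/dt = 0.02376 − 0.07920 = -0.05544.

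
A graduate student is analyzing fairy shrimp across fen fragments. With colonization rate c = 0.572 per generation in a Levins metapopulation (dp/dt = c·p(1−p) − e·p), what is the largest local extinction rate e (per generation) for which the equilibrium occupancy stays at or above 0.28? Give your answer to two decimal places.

1 − e/c ≥ 0.28 ⇒ e ≤ c(1 − 0.28) = 0.572 × 0.7200.
e_max = 0.4118.

0.41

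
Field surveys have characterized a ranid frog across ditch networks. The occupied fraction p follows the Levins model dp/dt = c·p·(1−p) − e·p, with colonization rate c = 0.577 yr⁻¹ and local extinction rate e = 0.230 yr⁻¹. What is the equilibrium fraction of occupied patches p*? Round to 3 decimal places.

Setting dp/dt = 0 and dividing through by p* gives c·(1−p*) = e.
So p* = 1 − e/c = 1 − 0.230/0.577 = 1 − 0.3986 = 0.6014.

0.601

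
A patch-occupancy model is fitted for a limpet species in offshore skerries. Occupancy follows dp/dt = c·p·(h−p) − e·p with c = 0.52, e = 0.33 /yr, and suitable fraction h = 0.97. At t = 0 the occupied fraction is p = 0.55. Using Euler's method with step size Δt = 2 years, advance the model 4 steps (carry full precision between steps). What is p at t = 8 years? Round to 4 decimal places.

Update rule: p ← p + [c·p·(h−p) − e·p]·Δt with Δt = 2.
  1  |  dp/dt·Δt = -0.122760  |  p_1 = 0.427240
  2  |  dp/dt·Δt = -0.040814  |  p_2 = 0.386426
  3  |  dp/dt·Δt = -0.020513  |  p_3 = 0.365913
  4  |  dp/dt·Δt = -0.011618  |  p_4 = 0.354296

0.3543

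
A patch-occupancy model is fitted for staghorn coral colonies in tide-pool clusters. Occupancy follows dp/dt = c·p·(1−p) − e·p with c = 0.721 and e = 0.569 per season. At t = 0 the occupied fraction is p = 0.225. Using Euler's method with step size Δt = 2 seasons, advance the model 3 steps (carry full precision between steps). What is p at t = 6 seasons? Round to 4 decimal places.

Update rule: p ← p + [c·p·(1−p) − e·p]·Δt with Δt = 2.
t = 2: p = 0.22500 + (-0.00460) = 0.22040
t = 4: p = 0.22040 + (-0.00304) = 0.21735
t = 6: p = 0.21735 + (-0.00205) = 0.21531

0.2153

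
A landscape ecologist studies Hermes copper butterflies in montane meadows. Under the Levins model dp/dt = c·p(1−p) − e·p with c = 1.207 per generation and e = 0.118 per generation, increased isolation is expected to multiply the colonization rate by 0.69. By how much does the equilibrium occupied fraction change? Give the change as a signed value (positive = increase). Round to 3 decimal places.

-0.044

Before: p* = 1 − 0.118/1.207 = 0.9022.
After the change, c = 0.83283, e = 0.118, so p* = 1 − 0.118/0.83283 = 0.8583.
Δp* = 0.8583 − 0.9022 = -0.0439.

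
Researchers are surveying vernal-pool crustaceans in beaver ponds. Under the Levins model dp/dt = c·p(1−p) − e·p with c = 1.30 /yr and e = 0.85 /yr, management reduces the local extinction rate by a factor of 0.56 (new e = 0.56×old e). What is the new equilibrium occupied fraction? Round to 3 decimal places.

Before: p* = 1 − 0.85/1.30 = 0.3462.
After the change, c = 1.3, e = 0.476, so p* = 1 − 0.476/1.3 = 0.6338.

0.634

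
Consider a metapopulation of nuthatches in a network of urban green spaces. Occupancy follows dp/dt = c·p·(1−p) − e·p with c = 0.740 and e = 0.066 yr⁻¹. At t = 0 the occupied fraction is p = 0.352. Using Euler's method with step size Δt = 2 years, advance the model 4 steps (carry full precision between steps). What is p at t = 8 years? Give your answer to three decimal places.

Update rule: p ← p + [c·p·(1−p) − e·p]·Δt with Δt = 2.
t = 2: p = 0.35200 + (+0.29112) = 0.64312
t = 4: p = 0.64312 + (+0.25479) = 0.89791
t = 6: p = 0.89791 + (+0.01714) = 0.91505
t = 8: p = 0.91505 + (-0.00575) = 0.90931

0.909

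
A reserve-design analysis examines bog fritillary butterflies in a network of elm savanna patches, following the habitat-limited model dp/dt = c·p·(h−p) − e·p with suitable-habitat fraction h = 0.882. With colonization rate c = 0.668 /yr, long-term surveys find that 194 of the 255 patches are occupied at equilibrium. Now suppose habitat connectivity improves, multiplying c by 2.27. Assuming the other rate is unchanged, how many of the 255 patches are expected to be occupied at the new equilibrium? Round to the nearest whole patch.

Observed p* = 194/255 = 0.76078.
Balance c(h−p*) = e gives e = 0.668×(0.882 − 0.76078) = 0.08097.
New p* = 0.882 − e/c = 0.882 − 0.08097/1.51636 = 0.82860.
Expected occupied = 255 × 0.82860 = 211.29 ≈ 211.

211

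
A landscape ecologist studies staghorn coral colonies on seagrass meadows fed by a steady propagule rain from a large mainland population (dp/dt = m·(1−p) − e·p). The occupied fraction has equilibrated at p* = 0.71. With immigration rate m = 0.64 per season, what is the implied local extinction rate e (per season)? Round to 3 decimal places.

At equilibrium m(1−p*) = e·p*, so e = m(1−p*)/p*.
e = 0.64 × 0.2900 / 0.71 = 0.2614.

0.261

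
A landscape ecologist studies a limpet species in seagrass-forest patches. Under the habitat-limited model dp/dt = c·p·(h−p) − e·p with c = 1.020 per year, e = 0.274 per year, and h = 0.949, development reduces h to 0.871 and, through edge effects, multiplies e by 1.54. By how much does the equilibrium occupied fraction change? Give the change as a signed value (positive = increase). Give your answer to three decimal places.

-0.223

Before: p* = h − e/c = 0.949 − 0.274/1.020 = 0.949 − 0.2686 = 0.6804.
After: c = 1.02, e = 0.42196, h = 0.871; p* = 0.871 − 0.42196/1.02 = 0.4573.
Δp* = 0.4573 − 0.6804 = -0.2231.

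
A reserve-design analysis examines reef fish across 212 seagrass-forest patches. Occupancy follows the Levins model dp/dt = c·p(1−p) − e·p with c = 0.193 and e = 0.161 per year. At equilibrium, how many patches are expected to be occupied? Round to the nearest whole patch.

p* = 1 − e/c = 1 − 0.161/0.193 = 0.1658.
Expected occupied patches = N × p* = 212 × 0.1658 = 35.15 ≈ 35.

35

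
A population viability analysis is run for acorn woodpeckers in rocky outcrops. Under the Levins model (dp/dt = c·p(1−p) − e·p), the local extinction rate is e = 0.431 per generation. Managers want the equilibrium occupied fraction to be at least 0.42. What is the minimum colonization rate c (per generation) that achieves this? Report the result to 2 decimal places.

0.74

p* = 1 − e/c ≥ 0.42 requires e/c ≤ 0.5800, i.e. c ≥ e/0.5800.
c_min = 0.431/0.5800 = 0.7431.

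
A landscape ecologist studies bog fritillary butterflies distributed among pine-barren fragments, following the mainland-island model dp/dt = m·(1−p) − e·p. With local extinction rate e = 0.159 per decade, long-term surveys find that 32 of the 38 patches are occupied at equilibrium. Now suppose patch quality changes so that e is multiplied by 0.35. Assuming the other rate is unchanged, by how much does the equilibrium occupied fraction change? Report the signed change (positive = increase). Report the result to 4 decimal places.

0.0963

Observed p* = 32/38 = 0.84211.
Balance m(1−p*) = e·p* gives m = e·p*/(1−p*) = 0.159×0.84211/0.15789 = 0.84803.
New p* = m/(m+e) = 0.84803/(0.84803+0.05565) = 0.93842.
Δp* = 0.93842 − 0.84211 = +0.09631.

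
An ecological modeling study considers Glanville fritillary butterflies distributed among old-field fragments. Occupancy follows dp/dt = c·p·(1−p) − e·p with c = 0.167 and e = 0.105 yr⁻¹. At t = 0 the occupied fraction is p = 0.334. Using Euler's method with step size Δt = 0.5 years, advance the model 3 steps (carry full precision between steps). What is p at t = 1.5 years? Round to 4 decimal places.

Update rule: p ← p + [c·p·(1−p) − e·p]·Δt with Δt = 0.5.
step 1: Δp = +0.00104, p = 0.33504
step 2: Δp = +0.00101, p = 0.33605
step 3: Δp = +0.00099, p = 0.33704

0.3370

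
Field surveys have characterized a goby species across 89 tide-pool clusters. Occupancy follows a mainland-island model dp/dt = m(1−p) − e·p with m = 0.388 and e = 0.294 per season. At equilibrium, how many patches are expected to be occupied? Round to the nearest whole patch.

p* = m/(m+e) = 0.388/0.6820 = 0.5689.
Expected occupied patches = N × p* = 89 × 0.5689 = 50.63 ≈ 51.

51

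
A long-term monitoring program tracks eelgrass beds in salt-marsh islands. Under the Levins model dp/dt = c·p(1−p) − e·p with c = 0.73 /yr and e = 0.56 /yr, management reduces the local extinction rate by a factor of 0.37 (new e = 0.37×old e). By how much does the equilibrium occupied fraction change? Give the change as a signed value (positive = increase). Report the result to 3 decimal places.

Before: p* = 1 − 0.56/0.73 = 0.2329.
After the change, c = 0.73, e = 0.2072, so p* = 1 − 0.2072/0.73 = 0.7162.
Δp* = 0.7162 − 0.2329 = +0.4833.

0.483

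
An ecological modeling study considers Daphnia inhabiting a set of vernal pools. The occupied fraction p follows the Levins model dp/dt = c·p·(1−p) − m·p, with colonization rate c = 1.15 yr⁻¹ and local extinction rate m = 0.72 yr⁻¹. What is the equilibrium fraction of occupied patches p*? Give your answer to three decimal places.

0.374

Setting dp/dt = 0 and dividing through by p* gives c·(1−p*) = m.
So p* = 1 − m/c = 1 − 0.72/1.15 = 1 − 0.6261 = 0.3739.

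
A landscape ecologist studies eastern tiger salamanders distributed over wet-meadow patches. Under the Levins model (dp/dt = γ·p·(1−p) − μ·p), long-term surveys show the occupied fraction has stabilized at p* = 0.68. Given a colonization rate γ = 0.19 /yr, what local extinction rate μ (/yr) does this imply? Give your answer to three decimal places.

At equilibrium γ(1−p*) = μ.
μ = 0.19 × (1 − 0.68) = 0.19 × 0.3200 = 0.0608.

0.061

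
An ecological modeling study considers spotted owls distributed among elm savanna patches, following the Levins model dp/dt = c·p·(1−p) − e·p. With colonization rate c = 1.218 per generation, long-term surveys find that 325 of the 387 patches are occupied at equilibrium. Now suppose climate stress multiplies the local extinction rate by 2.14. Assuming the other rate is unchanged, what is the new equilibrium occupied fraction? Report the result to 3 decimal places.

0.657

Observed p* = 325/387 = 0.83979.
Balance c(1−p*) = e gives e = 1.218×(1 − 0.83979) = 0.19514.
New p* = 1 − e/c = 1 − 0.41760/1.21800 = 0.65714.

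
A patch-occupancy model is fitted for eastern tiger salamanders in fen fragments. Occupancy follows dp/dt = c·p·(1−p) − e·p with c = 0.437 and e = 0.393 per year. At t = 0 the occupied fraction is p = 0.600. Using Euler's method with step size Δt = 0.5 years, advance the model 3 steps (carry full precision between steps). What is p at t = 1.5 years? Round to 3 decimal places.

0.443

Update rule: p ← p + [c·p·(1−p) − e·p]·Δt with Δt = 0.5.
t = 0.5: p = 0.60000 + (-0.06546) = 0.53454
t = 1: p = 0.53454 + (-0.05067) = 0.48387
t = 1.5: p = 0.48387 + (-0.04051) = 0.44336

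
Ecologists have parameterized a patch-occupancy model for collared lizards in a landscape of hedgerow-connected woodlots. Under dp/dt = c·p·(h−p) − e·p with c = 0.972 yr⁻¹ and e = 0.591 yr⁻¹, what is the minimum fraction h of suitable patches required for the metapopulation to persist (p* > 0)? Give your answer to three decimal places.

p* = h − e/c is positive only when h > e/c.
h_min = e/c = 0.591/0.972 = 0.6080.

0.608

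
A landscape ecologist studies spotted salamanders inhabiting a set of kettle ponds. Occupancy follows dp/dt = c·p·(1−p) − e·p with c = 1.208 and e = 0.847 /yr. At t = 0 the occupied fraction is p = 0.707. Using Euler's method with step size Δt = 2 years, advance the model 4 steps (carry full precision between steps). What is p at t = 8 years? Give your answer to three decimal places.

Update rule: p ← p + [c·p·(1−p) − e·p]·Δt with Δt = 2.
  1  |  dp/dt·Δt = -0.697181  |  p_1 = 0.009819
  2  |  dp/dt·Δt = +0.006856  |  p_2 = 0.016675
  3  |  dp/dt·Δt = +0.011368  |  p_3 = 0.028043
  4  |  dp/dt·Δt = +0.018347  |  p_4 = 0.046390

0.046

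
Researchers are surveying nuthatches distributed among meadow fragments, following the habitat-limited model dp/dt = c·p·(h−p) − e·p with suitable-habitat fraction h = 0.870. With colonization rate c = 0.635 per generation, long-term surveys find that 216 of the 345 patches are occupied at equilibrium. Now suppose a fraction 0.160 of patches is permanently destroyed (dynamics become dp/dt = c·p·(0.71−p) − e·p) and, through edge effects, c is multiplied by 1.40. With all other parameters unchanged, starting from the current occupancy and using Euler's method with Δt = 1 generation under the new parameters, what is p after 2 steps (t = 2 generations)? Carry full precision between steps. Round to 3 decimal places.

Observed p* = 216/345 = 0.62609.
Balance c(h−p*) = e gives e = 0.635×(0.87 − 0.62609) = 0.15488.
Starting from p₀ = 0.62609; update p ← p + (dp/dt)·Δt with the new parameters.
step 1: Δp = -0.05027, p = 0.57582
step 2: Δp = -0.02050, p = 0.55532

0.555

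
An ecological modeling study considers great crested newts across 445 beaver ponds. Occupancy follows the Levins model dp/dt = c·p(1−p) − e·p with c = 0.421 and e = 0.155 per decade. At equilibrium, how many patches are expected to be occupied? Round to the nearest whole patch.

p* = 1 − e/c = 1 − 0.155/0.421 = 0.6318.
Expected occupied patches = N × p* = 445 × 0.6318 = 281.16 ≈ 281.

281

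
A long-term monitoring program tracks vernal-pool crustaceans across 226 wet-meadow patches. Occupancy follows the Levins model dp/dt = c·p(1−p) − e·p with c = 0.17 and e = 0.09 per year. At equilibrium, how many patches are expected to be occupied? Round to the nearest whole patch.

p* = 1 − e/c = 1 − 0.09/0.17 = 0.4706.
Expected occupied patches = N × p* = 226 × 0.4706 = 106.35 ≈ 106.

106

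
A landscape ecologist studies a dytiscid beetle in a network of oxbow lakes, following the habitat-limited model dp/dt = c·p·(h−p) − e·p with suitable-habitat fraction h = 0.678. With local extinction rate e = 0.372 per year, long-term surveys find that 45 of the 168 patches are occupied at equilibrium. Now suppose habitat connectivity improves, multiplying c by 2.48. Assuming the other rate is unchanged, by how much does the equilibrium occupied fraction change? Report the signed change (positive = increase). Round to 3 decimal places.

Observed p* = 45/168 = 0.26786.
Balance c(h−p*) = e gives c = e/(0.678 − 0.26786) = 0.372/0.41014 = 0.90701.
New p* = 0.678 − e/c = 0.678 − 0.37200/2.24938 = 0.51262.
Δp* = 0.51262 − 0.26786 = +0.24476.

0.245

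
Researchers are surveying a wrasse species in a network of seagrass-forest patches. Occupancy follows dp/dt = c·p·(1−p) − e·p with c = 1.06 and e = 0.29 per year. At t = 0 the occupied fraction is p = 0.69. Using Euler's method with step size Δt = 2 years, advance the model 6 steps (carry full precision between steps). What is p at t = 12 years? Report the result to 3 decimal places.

Update rule: p ← p + [c·p·(1−p) − e·p]·Δt with Δt = 2.
p: 0.69000 → 0.74327  (Δp = +0.05327)
p: 0.74327 → 0.71671  (Δp = -0.02656)
p: 0.71671 → 0.73145  (Δp = +0.01474)
p: 0.73145 → 0.72364  (Δp = -0.00782)
p: 0.72364 → 0.72790  (Δp = +0.00426)
p: 0.72790 → 0.72561  (Δp = -0.00229)

0.726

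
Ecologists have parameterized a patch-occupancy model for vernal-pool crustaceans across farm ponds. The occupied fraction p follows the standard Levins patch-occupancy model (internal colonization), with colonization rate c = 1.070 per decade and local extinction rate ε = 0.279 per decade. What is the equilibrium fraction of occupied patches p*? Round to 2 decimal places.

0.74

At equilibrium, colonization balances extinction: c·p*·(1−p*) = ε·p*.
So p* = 1 − ε/c = 1 − 0.279/1.070 = 1 − 0.2607 = 0.7393.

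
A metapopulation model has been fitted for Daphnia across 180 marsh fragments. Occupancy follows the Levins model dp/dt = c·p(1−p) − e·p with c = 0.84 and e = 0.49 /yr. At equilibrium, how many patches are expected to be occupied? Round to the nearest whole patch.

p* = 1 − e/c = 1 − 0.49/0.84 = 0.4167.
Expected occupied patches = N × p* = 180 × 0.4167 = 75.00 ≈ 75.

75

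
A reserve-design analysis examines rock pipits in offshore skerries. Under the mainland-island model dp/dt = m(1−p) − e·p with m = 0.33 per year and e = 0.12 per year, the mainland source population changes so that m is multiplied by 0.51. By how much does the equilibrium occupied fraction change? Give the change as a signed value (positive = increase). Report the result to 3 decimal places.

Before: p* = 0.33/(0.33+0.12) = 0.7333.
After: m = 0.1683, e = 0.12; p* = 0.1683/0.2883 = 0.5838.
Δp* = 0.5838 − 0.7333 = -0.1496.

-0.150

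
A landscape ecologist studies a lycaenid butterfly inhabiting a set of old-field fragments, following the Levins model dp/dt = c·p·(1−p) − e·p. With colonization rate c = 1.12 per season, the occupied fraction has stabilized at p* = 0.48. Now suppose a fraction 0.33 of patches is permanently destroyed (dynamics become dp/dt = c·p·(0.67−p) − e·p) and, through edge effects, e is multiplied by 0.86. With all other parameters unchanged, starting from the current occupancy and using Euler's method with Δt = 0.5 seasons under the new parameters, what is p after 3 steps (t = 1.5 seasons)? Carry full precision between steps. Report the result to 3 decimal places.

Balance c(1−p*) = e gives e = 1.12×(1 − 0.48000) = 0.58240.
Starting from p₀ = 0.48000; update p ← p + (dp/dt)·Δt with the new parameters.
step 1: Δp = -0.06914, p = 0.41086
step 2: Δp = -0.04327, p = 0.36759
step 3: Δp = -0.02981, p = 0.33779

0.338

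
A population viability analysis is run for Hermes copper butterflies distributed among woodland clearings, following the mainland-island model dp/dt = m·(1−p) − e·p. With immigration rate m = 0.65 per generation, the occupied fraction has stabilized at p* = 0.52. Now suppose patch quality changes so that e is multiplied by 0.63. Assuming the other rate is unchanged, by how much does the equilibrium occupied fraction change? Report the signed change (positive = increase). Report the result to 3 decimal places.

0.112

Balance m(1−p*) = e·p* gives e = m(1−p*)/p* = 0.65×0.48000/0.52000 = 0.60000.
New p* = m/(m+e) = 0.65000/(0.65000+0.37800) = 0.63230.
Δp* = 0.63230 − 0.52000 = +0.11230.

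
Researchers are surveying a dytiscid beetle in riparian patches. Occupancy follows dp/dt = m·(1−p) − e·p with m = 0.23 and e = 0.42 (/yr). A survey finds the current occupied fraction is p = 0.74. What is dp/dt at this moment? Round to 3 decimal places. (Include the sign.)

-0.251

Colonization term: m·(1−p) = 0.23×0.2600 = 0.05980.
Extinction term: e·p = 0.31080.
dp/dt = 0.05980 − 0.31080 = -0.25100.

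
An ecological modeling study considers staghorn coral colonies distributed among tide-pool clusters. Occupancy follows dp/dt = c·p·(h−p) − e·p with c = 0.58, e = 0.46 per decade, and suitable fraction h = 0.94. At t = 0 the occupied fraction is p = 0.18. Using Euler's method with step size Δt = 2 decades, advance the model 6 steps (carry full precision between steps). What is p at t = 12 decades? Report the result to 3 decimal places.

Update rule: p ← p + [c·p·(h−p) − e·p]·Δt with Δt = 2.
t = 2: p = 0.18000 + (-0.00691) = 0.17309
t = 4: p = 0.17309 + (-0.00526) = 0.16783
t = 6: p = 0.16783 + (-0.00408) = 0.16375
t = 8: p = 0.16375 + (-0.00320) = 0.16055
t = 10: p = 0.16055 + (-0.00254) = 0.15801
t = 12: p = 0.15801 + (-0.00204) = 0.15597

0.156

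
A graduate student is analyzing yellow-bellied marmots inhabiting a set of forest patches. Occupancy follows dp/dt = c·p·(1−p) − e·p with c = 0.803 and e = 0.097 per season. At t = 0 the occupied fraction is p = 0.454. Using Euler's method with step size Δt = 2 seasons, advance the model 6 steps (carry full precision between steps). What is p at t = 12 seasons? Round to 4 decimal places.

0.8800

Update rule: p ← p + [c·p·(1−p) − e·p]·Δt with Δt = 2.
p: 0.45400 → 0.76403  (Δp = +0.31003)
p: 0.76403 → 0.90535  (Δp = +0.14133)
p: 0.90535 → 0.86733  (Δp = -0.03802)
p: 0.86733 → 0.88387  (Δp = +0.01654)
p: 0.88387 → 0.87725  (Δp = -0.00662)
p: 0.87725 → 0.88000  (Δp = +0.00276)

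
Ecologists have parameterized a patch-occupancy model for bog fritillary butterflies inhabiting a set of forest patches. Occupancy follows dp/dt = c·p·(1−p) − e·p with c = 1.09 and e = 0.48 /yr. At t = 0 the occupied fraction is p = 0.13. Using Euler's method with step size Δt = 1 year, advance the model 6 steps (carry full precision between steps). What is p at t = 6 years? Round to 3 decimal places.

Update rule: p ← p + [c·p·(1−p) − e·p]·Δt with Δt = 1.
p: 0.13000 → 0.19088  (Δp = +0.06088)
p: 0.19088 → 0.26760  (Δp = +0.07672)
p: 0.26760 → 0.35278  (Δp = +0.08518)
p: 0.35278 → 0.43232  (Δp = +0.07954)
p: 0.43232 → 0.49232  (Δp = +0.05999)
p: 0.49232 → 0.52844  (Δp = +0.03612)

0.528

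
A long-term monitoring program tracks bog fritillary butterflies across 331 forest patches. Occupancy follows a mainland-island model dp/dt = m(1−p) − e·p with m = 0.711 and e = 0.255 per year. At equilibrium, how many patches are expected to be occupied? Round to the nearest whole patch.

p* = m/(m+e) = 0.711/0.9660 = 0.7360.
Expected occupied patches = N × p* = 331 × 0.7360 = 243.62 ≈ 244.

244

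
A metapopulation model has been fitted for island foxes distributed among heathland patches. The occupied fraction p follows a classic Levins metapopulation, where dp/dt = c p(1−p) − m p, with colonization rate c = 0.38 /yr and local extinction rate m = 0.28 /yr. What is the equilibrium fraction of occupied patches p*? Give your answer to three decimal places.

At equilibrium, colonization balances extinction: c·p*·(1−p*) = m·p*.
So p* = 1 − m/c = 1 − 0.28/0.38 = 1 − 0.7368 = 0.2632.

0.263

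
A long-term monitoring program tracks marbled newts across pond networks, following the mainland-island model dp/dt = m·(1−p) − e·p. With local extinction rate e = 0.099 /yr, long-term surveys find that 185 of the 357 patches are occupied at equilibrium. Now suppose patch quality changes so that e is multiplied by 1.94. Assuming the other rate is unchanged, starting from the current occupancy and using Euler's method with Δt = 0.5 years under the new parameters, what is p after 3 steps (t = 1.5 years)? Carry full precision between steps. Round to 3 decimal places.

0.456

Observed p* = 185/357 = 0.51821.
Balance m(1−p*) = e·p* gives m = e·p*/(1−p*) = 0.099×0.51821/0.48179 = 0.10648.
Starting from p₀ = 0.51821; update p ← p + (dp/dt)·Δt with the new parameters.
step 1: Δp = -0.02411, p = 0.49410
step 2: Δp = -0.02051, p = 0.47358
step 3: Δp = -0.01745, p = 0.45613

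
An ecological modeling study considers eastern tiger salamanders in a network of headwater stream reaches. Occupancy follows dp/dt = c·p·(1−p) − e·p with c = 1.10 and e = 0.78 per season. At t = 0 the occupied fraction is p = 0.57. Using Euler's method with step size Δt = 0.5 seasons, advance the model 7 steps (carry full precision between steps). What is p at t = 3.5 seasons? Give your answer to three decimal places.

0.334

Update rule: p ← p + [c·p·(1−p) − e·p]·Δt with Δt = 0.5.
step 1: Δp = -0.08749, p = 0.48250
step 2: Δp = -0.05085, p = 0.43166
step 3: Δp = -0.03342, p = 0.39824
step 4: Δp = -0.02351, p = 0.37473
step 5: Δp = -0.01728, p = 0.35746
step 6: Δp = -0.01308, p = 0.34437
step 7: Δp = -0.01013, p = 0.33425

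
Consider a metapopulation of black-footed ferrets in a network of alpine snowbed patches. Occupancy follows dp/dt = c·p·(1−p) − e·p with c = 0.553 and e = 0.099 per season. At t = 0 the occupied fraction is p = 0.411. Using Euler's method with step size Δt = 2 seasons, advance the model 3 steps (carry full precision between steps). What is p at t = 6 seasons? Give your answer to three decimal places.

Update rule: p ← p + [c·p·(1−p) − e·p]·Δt with Δt = 2.
step 1: Δp = +0.18636, p = 0.59736
step 2: Δp = +0.14774, p = 0.74510
step 3: Δp = +0.06253, p = 0.80763

0.808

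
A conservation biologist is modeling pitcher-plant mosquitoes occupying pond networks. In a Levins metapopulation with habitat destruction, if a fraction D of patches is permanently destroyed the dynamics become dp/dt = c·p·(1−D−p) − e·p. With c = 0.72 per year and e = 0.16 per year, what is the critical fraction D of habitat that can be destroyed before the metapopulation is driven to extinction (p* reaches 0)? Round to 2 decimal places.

The nontrivial equilibrium is p* = (1−D) − e/c; extinction occurs when this hits zero.
So D_crit = 1 − e/c = 1 − 0.16/0.72 = 1 − 0.2222 = 0.7778.
This equals the undisturbed p*, a classic result of Lande's extension.

0.78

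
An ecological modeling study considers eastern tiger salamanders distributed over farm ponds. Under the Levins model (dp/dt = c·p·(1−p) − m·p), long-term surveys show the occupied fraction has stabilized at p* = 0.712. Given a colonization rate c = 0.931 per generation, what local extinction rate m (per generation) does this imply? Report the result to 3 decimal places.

0.268

At equilibrium c(1−p*) = m.
m = 0.931 × (1 − 0.712) = 0.931 × 0.2880 = 0.2681.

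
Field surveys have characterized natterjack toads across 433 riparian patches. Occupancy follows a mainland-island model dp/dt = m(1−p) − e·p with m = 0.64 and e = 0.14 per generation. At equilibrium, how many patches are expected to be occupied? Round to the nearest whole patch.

p* = m/(m+e) = 0.64/0.7800 = 0.8205.
Expected occupied patches = N × p* = 433 × 0.8205 = 355.28 ≈ 355.

355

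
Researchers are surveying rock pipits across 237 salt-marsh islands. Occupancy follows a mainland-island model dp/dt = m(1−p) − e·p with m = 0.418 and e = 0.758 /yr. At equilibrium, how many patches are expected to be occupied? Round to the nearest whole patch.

84

p* = m/(m+e) = 0.418/1.1760 = 0.3554.
Expected occupied patches = N × p* = 237 × 0.3554 = 84.24 ≈ 84.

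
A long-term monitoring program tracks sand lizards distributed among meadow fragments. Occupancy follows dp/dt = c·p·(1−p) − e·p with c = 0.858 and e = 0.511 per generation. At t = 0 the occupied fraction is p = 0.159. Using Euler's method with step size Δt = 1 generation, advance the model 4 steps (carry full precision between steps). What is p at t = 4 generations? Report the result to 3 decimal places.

Update rule: p ← p + [c·p·(1−p) − e·p]·Δt with Δt = 1.
t = 1: p = 0.15900 + (+0.03348) = 0.19248
t = 2: p = 0.19248 + (+0.03500) = 0.22748
t = 3: p = 0.22748 + (+0.03454) = 0.26202
t = 4: p = 0.26202 + (+0.03202) = 0.29404

0.294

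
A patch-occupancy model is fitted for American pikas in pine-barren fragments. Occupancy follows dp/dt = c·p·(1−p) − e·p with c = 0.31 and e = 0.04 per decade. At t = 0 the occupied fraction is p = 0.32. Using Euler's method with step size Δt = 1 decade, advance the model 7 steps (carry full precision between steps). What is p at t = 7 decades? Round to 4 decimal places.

0.6978

Update rule: p ← p + [c·p·(1−p) − e·p]·Δt with Δt = 1.
t = 1: p = 0.32000 + (+0.05466) = 0.37466
t = 2: p = 0.37466 + (+0.05764) = 0.43230
t = 3: p = 0.43230 + (+0.05879) = 0.49109
t = 4: p = 0.49109 + (+0.05783) = 0.54892
t = 5: p = 0.54892 + (+0.05480) = 0.60372
t = 6: p = 0.60372 + (+0.05002) = 0.65374
t = 7: p = 0.65374 + (+0.04402) = 0.69776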